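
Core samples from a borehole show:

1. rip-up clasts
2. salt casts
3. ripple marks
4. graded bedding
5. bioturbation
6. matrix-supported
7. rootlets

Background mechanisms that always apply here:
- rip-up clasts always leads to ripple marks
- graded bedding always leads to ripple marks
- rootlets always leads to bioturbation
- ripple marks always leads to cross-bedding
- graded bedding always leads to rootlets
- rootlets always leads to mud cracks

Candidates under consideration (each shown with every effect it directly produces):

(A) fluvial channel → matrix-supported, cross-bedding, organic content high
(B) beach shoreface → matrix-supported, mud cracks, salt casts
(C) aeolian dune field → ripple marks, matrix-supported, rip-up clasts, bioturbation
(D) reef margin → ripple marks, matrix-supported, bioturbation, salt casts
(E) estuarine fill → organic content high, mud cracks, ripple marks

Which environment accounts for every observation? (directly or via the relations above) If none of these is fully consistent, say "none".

Checking each candidate against the observations:
(A) fluvial channel — rip-up clasts miss; salt casts miss; ripple marks miss; graded bedding miss; bioturbation miss; matrix-supported match; rootlets miss
(B) beach shoreface — does not account for rip-up clasts, ripple marks, graded bedding, bioturbation, rootlets
(C) aeolian dune field — rip-up clasts match; salt casts miss; ripple marks match; graded bedding miss; bioturbation match; matrix-supported match; rootlets miss
(D) reef margin — rip-up clasts miss; salt casts match; ripple marks match; graded bedding miss; bioturbation match; matrix-supported match; rootlets miss
(E) estuarine fill — rip-up clasts miss; salt casts miss; ripple marks match; graded bedding miss; bioturbation miss; matrix-supported miss; rootlets miss
None of the listed candidates fits everything.

none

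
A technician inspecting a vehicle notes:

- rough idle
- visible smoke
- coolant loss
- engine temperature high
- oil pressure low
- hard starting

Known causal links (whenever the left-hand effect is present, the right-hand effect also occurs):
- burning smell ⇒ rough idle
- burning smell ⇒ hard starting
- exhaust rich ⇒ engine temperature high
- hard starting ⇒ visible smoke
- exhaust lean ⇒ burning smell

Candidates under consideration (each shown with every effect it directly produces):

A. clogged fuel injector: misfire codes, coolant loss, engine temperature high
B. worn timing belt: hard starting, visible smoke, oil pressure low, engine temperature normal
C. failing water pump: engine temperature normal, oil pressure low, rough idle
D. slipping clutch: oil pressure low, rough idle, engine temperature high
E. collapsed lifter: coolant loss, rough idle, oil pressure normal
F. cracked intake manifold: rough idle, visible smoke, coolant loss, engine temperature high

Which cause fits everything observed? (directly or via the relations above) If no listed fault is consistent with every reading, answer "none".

none

Testing each hypothesis:
(A) clogged fuel injector — rough idle miss; visible smoke miss; coolant loss match; engine temperature high match; oil pressure low miss; hard starting miss
(B) worn timing belt — fails on rough idle, coolant loss, engine temperature high (predicts engine temperature normal, not engine temperature high)
(C) failing water pump — fails on visible smoke, coolant loss, engine temperature high, hard starting (predicts engine temperature normal, not engine temperature high)
(D) slipping clutch — rough idle match; visible smoke miss; coolant loss miss; engine temperature high match; oil pressure low match; hard starting miss
(E) collapsed lifter — rough idle match; visible smoke miss; coolant loss match; engine temperature high miss; oil pressure low miss; hard starting miss
(F) cracked intake manifold — rough idle match; visible smoke match; coolant loss match; engine temperature high match; oil pressure low miss; hard starting miss
Every candidate fails on at least one observation.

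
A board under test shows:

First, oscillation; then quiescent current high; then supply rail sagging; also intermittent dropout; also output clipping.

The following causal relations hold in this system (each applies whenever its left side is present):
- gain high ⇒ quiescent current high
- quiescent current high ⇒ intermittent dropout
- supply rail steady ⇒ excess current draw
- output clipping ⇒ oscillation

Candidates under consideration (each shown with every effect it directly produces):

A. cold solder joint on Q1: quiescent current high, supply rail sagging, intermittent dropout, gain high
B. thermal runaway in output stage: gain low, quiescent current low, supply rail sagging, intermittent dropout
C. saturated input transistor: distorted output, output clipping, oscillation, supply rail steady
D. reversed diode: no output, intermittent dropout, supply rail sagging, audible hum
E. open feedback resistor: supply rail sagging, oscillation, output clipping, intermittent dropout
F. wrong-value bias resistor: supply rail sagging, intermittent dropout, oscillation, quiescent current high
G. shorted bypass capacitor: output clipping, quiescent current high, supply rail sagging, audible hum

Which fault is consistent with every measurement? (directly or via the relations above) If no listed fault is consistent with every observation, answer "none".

Per-candidate check:
(A) cold solder joint on Q1 — does not account for oscillation, output clipping
(B) thermal runaway in output stage — oscillation NO; quiescent current high NO; supply rail sagging yes; intermittent dropout yes; output clipping NO
(C) saturated input transistor — oscillation yes; quiescent current high NO; supply rail sagging NO; intermittent dropout NO; output clipping yes
(D) reversed diode — does not account for oscillation, quiescent current high, output clipping
(E) open feedback resistor — oscillation yes; quiescent current high NO; supply rail sagging yes; intermittent dropout yes; output clipping yes
(F) wrong-value bias resistor — does not account for output clipping
(G) shorted bypass capacitor — accounts for every observation (oscillation via output clipping → oscillation)
(G) alone accounts for all the evidence.

G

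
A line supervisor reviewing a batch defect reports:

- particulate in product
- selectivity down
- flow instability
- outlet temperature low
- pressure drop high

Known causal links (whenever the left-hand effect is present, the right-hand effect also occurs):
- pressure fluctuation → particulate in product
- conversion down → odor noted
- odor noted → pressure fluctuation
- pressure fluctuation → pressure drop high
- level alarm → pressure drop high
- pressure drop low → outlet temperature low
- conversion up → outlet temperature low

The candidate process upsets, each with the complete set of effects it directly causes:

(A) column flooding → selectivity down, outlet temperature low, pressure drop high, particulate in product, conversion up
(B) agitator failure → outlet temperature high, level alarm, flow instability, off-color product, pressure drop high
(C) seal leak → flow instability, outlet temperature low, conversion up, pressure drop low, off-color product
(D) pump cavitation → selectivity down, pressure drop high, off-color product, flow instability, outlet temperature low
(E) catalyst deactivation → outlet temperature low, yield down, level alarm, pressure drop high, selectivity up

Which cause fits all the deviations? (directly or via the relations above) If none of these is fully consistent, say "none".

Per-candidate check:
(A) column flooding — does not account for flow instability
(B) agitator failure — fails on particulate in product, selectivity down, outlet temperature low (predicts outlet temperature high, not outlet temperature low)
(C) seal leak — particulate in product ✗; selectivity down ✗; flow instability ✓; outlet temperature low ✓; pressure drop high ✗
(D) pump cavitation — particulate in product ✗; selectivity down ✓; flow instability ✓; outlet temperature low ✓; pressure drop high ✓
(E) catalyst deactivation — particulate in product ✗; selectivity down ✗; flow instability ✗; outlet temperature low ✓; pressure drop high ✓
Every candidate fails on at least one observation.

none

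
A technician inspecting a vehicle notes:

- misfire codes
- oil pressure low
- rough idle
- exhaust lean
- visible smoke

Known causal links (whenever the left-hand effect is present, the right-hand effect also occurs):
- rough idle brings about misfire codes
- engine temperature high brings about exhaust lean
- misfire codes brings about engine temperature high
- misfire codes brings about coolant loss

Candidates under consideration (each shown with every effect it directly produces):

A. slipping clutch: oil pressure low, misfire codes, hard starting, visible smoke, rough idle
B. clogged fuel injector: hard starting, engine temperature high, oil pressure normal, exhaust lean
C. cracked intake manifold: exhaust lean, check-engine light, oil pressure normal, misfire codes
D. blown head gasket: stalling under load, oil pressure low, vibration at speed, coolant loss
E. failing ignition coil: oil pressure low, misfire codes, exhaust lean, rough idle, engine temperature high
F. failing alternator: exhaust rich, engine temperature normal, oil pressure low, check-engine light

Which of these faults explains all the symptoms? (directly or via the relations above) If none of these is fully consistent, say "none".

A

For each candidate, compare predicted effects to what was observed:
(A) slipping clutch — accounts for every observation (exhaust lean through misfire codes → engine temperature high → exhaust lean)
(B) clogged fuel injector — fails on misfire codes, oil pressure low, rough idle, visible smoke (predicts oil pressure normal, not oil pressure low)
(C) cracked intake manifold — misfire codes yes; oil pressure low NO; rough idle NO; exhaust lean yes; visible smoke NO
(D) blown head gasket — does not account for misfire codes, rough idle, exhaust lean, visible smoke
(E) failing ignition coil — does not account for visible smoke
(F) failing alternator — fails on misfire codes, rough idle, exhaust lean, visible smoke (predicts exhaust rich, not exhaust lean)
Only (A) is consistent with every observation.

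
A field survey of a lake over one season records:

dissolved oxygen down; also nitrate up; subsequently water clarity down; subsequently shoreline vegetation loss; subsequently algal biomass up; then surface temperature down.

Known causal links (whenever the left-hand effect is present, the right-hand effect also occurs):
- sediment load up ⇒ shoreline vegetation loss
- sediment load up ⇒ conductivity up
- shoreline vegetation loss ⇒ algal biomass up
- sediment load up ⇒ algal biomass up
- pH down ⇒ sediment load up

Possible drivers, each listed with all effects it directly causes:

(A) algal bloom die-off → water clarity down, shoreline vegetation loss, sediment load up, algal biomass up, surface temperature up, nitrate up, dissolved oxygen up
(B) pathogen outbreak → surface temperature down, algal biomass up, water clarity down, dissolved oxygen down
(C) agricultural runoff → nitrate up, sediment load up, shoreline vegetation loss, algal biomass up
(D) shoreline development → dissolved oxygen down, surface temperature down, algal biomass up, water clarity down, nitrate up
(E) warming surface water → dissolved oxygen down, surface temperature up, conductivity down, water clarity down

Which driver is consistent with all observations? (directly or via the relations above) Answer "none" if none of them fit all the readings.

none

Testing each hypothesis:
(A) algal bloom die-off — dissolved oxygen down miss; nitrate up match; water clarity down match; shoreline vegetation loss match; algal biomass up match; surface temperature down miss
(B) pathogen outbreak — dissolved oxygen down match; nitrate up miss; water clarity down match; shoreline vegetation loss miss; algal biomass up match; surface temperature down match
(C) agricultural runoff — dissolved oxygen down miss; nitrate up match; water clarity down miss; shoreline vegetation loss match; algal biomass up match; surface temperature down miss
(D) shoreline development — does not account for shoreline vegetation loss
(E) warming surface water — fails on nitrate up, shoreline vegetation loss, algal biomass up, surface temperature down (predicts surface temperature up, not surface temperature down)
None of the listed candidates fits everything.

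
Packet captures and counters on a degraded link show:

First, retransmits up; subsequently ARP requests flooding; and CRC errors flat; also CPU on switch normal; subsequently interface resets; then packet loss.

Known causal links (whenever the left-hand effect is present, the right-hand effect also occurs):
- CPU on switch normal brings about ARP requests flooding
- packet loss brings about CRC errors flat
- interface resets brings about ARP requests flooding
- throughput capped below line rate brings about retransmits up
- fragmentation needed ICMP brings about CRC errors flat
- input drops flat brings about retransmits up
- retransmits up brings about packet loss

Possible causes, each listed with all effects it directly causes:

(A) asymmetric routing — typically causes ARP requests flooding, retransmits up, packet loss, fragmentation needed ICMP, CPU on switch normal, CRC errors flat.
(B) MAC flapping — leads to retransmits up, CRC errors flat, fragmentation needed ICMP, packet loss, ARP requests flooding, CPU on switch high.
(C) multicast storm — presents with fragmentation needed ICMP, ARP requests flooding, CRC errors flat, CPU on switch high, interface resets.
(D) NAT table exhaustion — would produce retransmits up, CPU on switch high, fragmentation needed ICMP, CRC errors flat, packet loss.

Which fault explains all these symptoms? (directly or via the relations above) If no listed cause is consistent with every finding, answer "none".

Checking each candidate against the observations:
(A) asymmetric routing — does not account for interface resets
(B) MAC flapping — fails on CPU on switch normal, interface resets (predicts CPU on switch high, not CPU on switch normal)
(C) multicast storm — retransmits up -; ARP requests flooding +; CRC errors flat +; CPU on switch normal -; interface resets +; packet loss -
(D) NAT table exhaustion — fails on ARP requests flooding, CPU on switch normal, interface resets (predicts CPU on switch high, not CPU on switch normal)
None of the listed candidates fits everything.

none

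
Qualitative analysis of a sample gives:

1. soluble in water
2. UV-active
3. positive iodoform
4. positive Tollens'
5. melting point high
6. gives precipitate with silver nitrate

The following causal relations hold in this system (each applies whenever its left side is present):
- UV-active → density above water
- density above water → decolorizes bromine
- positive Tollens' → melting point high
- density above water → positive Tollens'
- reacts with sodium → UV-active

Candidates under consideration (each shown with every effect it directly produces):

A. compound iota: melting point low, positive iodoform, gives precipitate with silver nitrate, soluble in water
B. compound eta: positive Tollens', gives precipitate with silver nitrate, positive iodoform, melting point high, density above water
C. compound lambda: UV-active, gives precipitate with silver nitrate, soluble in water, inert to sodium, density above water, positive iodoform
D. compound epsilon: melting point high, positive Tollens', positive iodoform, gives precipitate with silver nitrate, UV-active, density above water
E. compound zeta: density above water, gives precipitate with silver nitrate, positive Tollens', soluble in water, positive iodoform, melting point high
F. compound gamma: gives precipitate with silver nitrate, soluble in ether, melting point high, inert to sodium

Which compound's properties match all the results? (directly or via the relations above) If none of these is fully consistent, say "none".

For each candidate, compare predicted effects to what was observed:
(A) compound iota — fails on UV-active, positive Tollens', melting point high (predicts melting point low, not melting point high)
(B) compound eta — soluble in water -; UV-active -; positive iodoform +; positive Tollens' +; melting point high +; gives precipitate with silver nitrate +
(C) compound lambda — soluble in water +; UV-active +; positive iodoform +; positive Tollens' + (through density above water → positive Tollens'); melting point high + (through density above water → positive Tollens' → melting point high); gives precipitate with silver nitrate +
(D) compound epsilon — soluble in water -; UV-active +; positive iodoform +; positive Tollens' +; melting point high +; gives precipitate with silver nitrate +
(E) compound zeta — does not account for UV-active
(F) compound gamma — soluble in water -; UV-active -; positive iodoform -; positive Tollens' -; melting point high +; gives precipitate with silver nitrate +
(C) is the only candidate with no mismatches.

C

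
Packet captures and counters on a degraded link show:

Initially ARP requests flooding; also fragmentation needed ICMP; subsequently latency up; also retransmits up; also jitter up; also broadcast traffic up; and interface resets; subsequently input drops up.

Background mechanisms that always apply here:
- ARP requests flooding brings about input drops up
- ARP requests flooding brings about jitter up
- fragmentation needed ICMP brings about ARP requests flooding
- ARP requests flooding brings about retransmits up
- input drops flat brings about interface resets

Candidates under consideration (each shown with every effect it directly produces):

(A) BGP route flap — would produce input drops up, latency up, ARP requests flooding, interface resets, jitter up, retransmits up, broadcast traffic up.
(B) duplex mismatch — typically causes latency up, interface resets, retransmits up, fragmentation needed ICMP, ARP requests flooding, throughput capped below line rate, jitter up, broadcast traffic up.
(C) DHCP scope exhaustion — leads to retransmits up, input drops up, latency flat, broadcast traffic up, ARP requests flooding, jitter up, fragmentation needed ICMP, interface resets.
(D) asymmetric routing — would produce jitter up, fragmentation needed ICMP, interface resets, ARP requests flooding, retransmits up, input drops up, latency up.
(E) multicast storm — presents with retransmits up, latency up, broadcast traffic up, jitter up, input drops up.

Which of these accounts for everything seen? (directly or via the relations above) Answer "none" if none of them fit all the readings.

B

Per-candidate check:
(A) BGP route flap — does not account for fragmentation needed ICMP
(B) duplex mismatch — ARP requests flooding ✓; fragmentation needed ICMP ✓; latency up ✓; retransmits up ✓; jitter up ✓; broadcast traffic up ✓; interface resets ✓; input drops up ✓ (through ARP requests flooding → input drops up)
(C) DHCP scope exhaustion — fails on latency up (predicts latency flat, not latency up)
(D) asymmetric routing — does not account for broadcast traffic up
(E) multicast storm — ARP requests flooding ✗; fragmentation needed ICMP ✗; latency up ✓; retransmits up ✓; jitter up ✓; broadcast traffic up ✓; interface resets ✗; input drops up ✓
Only (B) is consistent with every observation.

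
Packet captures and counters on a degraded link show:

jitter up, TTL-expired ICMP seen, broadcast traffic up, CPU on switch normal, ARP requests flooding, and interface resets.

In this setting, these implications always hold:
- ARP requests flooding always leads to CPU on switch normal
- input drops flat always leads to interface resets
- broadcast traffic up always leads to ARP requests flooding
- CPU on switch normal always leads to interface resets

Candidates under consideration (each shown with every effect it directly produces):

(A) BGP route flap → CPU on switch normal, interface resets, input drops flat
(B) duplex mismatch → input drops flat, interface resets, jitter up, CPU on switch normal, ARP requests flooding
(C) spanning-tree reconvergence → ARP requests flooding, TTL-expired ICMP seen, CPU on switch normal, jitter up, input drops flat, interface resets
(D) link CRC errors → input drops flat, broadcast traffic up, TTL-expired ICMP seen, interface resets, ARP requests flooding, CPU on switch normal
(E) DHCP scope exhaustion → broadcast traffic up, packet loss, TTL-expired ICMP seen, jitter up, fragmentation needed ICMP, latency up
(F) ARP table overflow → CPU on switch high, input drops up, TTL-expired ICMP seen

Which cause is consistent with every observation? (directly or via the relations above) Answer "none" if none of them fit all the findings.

E

Per-candidate check:
(A) BGP route flap — jitter up NO; TTL-expired ICMP seen NO; broadcast traffic up NO; CPU on switch normal yes; ARP requests flooding NO; interface resets yes
(B) duplex mismatch — jitter up yes; TTL-expired ICMP seen NO; broadcast traffic up NO; CPU on switch normal yes; ARP requests flooding yes; interface resets yes
(C) spanning-tree reconvergence — jitter up yes; TTL-expired ICMP seen yes; broadcast traffic up NO; CPU on switch normal yes; ARP requests flooding yes; interface resets yes
(D) link CRC errors — jitter up NO; TTL-expired ICMP seen yes; broadcast traffic up yes; CPU on switch normal yes; ARP requests flooding yes; interface resets yes
(E) DHCP scope exhaustion — accounts for every observation (CPU on switch normal via broadcast traffic up → ARP requests flooding → CPU on switch normal)
(F) ARP table overflow — jitter up NO; TTL-expired ICMP seen yes; broadcast traffic up NO; CPU on switch normal NO; ARP requests flooding NO; interface resets NO
Only (E) is consistent with every observation.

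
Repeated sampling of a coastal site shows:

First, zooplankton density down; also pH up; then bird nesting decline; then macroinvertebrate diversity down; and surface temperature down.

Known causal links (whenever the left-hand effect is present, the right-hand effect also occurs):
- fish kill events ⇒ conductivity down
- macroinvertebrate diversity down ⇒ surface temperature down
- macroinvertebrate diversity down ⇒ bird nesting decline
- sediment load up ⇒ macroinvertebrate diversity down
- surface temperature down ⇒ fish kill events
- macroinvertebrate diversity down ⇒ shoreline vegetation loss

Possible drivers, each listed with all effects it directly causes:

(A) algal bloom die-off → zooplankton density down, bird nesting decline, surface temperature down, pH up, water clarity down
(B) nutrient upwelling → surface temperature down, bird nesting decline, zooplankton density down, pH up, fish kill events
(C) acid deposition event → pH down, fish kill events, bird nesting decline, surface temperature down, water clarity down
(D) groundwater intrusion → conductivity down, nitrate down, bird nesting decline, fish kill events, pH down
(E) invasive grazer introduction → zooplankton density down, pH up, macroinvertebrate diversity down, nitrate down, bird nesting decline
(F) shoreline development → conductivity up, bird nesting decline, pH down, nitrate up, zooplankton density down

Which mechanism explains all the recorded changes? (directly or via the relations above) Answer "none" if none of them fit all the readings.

For each candidate, compare predicted effects to what was observed:
(A) algal bloom die-off — zooplankton density down yes; pH up yes; bird nesting decline yes; macroinvertebrate diversity down NO; surface temperature down yes
(B) nutrient upwelling — zooplankton density down yes; pH up yes; bird nesting decline yes; macroinvertebrate diversity down NO; surface temperature down yes
(C) acid deposition event — zooplankton density down NO; pH up NO; bird nesting decline yes; macroinvertebrate diversity down NO; surface temperature down yes
(D) groundwater intrusion — fails on zooplankton density down, pH up, macroinvertebrate diversity down, surface temperature down (predicts pH down, not pH up)
(E) invasive grazer introduction — accounts for every observation (surface temperature down via macroinvertebrate diversity down → surface temperature down)
(F) shoreline development — zooplankton density down yes; pH up NO; bird nesting decline yes; macroinvertebrate diversity down NO; surface temperature down NO
Only (E) is consistent with every observation.

E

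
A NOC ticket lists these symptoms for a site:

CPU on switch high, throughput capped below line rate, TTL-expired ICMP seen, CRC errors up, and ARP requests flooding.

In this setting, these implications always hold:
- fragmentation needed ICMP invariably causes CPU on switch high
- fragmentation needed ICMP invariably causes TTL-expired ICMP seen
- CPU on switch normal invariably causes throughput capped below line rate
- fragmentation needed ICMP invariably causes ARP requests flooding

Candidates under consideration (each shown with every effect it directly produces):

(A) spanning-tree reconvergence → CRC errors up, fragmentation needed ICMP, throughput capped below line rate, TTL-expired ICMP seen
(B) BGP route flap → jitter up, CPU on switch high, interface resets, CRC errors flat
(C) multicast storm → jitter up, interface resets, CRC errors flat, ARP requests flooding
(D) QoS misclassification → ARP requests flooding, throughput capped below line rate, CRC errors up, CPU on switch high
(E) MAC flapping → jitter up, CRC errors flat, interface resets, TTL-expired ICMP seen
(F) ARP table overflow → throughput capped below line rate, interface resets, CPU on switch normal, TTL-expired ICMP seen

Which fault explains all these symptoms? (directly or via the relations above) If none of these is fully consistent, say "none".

Per-candidate check:
(A) spanning-tree reconvergence — CPU on switch high yes (through fragmentation needed ICMP → CPU on switch high); throughput capped below line rate yes; TTL-expired ICMP seen yes; CRC errors up yes; ARP requests flooding yes (through fragmentation needed ICMP → ARP requests flooding)
(B) BGP route flap — CPU on switch high yes; throughput capped below line rate NO; TTL-expired ICMP seen NO; CRC errors up NO; ARP requests flooding NO
(C) multicast storm — CPU on switch high NO; throughput capped below line rate NO; TTL-expired ICMP seen NO; CRC errors up NO; ARP requests flooding yes
(D) QoS misclassification — CPU on switch high yes; throughput capped below line rate yes; TTL-expired ICMP seen NO; CRC errors up yes; ARP requests flooding yes
(E) MAC flapping — fails on CPU on switch high, throughput capped below line rate, CRC errors up, ARP requests flooding (predicts CRC errors flat, not CRC errors up)
(F) ARP table overflow — CPU on switch high NO; throughput capped below line rate yes; TTL-expired ICMP seen yes; CRC errors up NO; ARP requests flooding NO
Only (A) is consistent with every observation.

A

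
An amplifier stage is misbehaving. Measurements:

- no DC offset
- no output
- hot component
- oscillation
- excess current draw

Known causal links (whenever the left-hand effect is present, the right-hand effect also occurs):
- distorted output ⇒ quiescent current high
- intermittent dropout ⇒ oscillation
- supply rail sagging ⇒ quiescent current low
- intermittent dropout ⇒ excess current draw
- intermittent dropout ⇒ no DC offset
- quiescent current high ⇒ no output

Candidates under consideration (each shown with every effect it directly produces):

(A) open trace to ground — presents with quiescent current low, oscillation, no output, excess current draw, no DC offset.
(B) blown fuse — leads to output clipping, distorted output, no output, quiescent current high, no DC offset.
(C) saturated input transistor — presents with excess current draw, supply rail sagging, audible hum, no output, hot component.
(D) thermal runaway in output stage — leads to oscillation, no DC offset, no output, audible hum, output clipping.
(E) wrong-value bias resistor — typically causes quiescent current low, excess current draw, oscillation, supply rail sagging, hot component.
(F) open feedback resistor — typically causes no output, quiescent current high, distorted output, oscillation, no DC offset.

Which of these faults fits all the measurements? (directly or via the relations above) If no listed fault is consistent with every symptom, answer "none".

Per-candidate check:
(A) open trace to ground — no DC offset match; no output match; hot component miss; oscillation match; excess current draw match
(B) blown fuse — does not account for hot component, oscillation, excess current draw
(C) saturated input transistor — no DC offset miss; no output match; hot component match; oscillation miss; excess current draw match
(D) thermal runaway in output stage — no DC offset match; no output match; hot component miss; oscillation match; excess current draw miss
(E) wrong-value bias resistor — does not account for no DC offset, no output
(F) open feedback resistor — no DC offset match; no output match; hot component miss; oscillation match; excess current draw miss
None of the listed candidates fits everything.

none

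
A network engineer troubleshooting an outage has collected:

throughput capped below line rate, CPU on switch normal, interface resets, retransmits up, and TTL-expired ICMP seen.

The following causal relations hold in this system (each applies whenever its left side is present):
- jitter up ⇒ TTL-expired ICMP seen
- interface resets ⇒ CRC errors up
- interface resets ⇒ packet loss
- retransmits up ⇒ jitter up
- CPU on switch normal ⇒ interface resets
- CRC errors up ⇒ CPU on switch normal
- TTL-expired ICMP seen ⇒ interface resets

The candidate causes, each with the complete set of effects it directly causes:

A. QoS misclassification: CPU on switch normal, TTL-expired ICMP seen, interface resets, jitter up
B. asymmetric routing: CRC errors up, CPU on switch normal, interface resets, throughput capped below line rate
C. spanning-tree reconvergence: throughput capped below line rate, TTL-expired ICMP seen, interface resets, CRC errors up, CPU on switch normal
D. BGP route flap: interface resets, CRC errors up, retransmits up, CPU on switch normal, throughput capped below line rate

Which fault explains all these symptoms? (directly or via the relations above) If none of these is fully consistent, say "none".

D

Checking each candidate against the observations:
(A) QoS misclassification — throughput capped below line rate -; CPU on switch normal +; interface resets +; retransmits up -; TTL-expired ICMP seen +
(B) asymmetric routing — does not account for retransmits up, TTL-expired ICMP seen
(C) spanning-tree reconvergence — does not account for retransmits up
(D) BGP route flap — throughput capped below line rate +; CPU on switch normal +; interface resets +; retransmits up +; TTL-expired ICMP seen + (through retransmits up → jitter up → TTL-expired ICMP seen)
(D) alone accounts for all the evidence.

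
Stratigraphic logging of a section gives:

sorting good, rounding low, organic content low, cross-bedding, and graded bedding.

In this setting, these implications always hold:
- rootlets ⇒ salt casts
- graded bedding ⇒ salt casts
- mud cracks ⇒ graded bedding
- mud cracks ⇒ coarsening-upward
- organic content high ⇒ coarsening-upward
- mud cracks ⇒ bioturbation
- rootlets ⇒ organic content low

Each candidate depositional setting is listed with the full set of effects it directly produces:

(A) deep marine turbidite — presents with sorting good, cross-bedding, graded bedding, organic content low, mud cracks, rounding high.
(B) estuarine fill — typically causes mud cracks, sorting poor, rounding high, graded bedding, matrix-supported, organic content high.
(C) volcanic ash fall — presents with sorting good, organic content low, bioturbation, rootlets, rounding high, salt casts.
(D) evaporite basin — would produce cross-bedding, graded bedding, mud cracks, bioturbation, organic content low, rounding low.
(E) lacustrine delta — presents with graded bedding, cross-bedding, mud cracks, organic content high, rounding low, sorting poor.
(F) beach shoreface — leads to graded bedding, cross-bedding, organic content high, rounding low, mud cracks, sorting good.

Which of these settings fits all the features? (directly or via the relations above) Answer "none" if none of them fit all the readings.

Testing each hypothesis:
(A) deep marine turbidite — fails on rounding low (predicts rounding high, not rounding low)
(B) estuarine fill — fails on sorting good, rounding low, organic content low, cross-bedding (predicts sorting poor, not sorting good; predicts rounding high, not rounding low; predicts organic content high, not organic content low)
(C) volcanic ash fall — sorting good +; rounding low -; organic content low +; cross-bedding -; graded bedding -
(D) evaporite basin — sorting good -; rounding low +; organic content low +; cross-bedding +; graded bedding +
(E) lacustrine delta — sorting good -; rounding low +; organic content low -; cross-bedding +; graded bedding +
(F) beach shoreface — fails on organic content low (predicts organic content high, not organic content low)
Every candidate fails on at least one observation.

none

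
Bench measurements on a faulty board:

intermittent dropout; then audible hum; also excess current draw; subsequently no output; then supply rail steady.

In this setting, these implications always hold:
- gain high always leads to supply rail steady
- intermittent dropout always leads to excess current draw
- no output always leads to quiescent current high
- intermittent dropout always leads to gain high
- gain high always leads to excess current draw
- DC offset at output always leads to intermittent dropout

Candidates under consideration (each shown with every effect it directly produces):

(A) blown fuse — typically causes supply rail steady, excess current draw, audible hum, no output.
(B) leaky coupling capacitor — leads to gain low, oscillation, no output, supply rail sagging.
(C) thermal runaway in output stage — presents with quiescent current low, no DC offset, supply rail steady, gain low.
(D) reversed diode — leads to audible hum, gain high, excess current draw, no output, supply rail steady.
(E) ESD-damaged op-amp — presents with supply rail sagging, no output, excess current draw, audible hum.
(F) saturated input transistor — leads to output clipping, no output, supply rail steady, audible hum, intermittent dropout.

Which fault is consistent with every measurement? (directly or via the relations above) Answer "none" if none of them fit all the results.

F

Per-candidate check:
(A) blown fuse — does not account for intermittent dropout
(B) leaky coupling capacitor — intermittent dropout ✗; audible hum ✗; excess current draw ✗; no output ✓; supply rail steady ✗
(C) thermal runaway in output stage — intermittent dropout ✗; audible hum ✗; excess current draw ✗; no output ✗; supply rail steady ✓
(D) reversed diode — does not account for intermittent dropout
(E) ESD-damaged op-amp — intermittent dropout ✗; audible hum ✓; excess current draw ✓; no output ✓; supply rail steady ✗
(F) saturated input transistor — accounts for every observation (excess current draw by intermittent dropout → excess current draw)
Only (F) is consistent with every observation.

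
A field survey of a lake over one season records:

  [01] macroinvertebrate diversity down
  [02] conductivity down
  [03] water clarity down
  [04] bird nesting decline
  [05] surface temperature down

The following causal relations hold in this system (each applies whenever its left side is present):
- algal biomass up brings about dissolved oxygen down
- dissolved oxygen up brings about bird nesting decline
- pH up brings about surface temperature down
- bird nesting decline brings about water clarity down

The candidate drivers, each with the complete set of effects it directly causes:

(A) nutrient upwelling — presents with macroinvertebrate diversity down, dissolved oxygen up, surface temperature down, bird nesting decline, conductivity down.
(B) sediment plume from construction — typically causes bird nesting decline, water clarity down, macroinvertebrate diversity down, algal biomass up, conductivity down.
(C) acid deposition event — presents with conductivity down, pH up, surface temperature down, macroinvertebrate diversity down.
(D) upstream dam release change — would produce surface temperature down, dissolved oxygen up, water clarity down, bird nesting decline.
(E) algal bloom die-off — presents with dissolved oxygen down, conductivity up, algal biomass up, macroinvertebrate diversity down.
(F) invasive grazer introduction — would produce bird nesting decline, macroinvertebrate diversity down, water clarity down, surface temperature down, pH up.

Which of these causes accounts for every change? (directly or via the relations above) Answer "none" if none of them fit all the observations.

A

Checking each candidate against the observations:
(A) nutrient upwelling — accounts for every observation (water clarity down through bird nesting decline → water clarity down)
(B) sediment plume from construction — macroinvertebrate diversity down yes; conductivity down yes; water clarity down yes; bird nesting decline yes; surface temperature down NO
(C) acid deposition event — does not account for water clarity down, bird nesting decline
(D) upstream dam release change — does not account for macroinvertebrate diversity down, conductivity down
(E) algal bloom die-off — macroinvertebrate diversity down yes; conductivity down NO; water clarity down NO; bird nesting decline NO; surface temperature down NO
(F) invasive grazer introduction — does not account for conductivity down
(A) alone accounts for all the evidence.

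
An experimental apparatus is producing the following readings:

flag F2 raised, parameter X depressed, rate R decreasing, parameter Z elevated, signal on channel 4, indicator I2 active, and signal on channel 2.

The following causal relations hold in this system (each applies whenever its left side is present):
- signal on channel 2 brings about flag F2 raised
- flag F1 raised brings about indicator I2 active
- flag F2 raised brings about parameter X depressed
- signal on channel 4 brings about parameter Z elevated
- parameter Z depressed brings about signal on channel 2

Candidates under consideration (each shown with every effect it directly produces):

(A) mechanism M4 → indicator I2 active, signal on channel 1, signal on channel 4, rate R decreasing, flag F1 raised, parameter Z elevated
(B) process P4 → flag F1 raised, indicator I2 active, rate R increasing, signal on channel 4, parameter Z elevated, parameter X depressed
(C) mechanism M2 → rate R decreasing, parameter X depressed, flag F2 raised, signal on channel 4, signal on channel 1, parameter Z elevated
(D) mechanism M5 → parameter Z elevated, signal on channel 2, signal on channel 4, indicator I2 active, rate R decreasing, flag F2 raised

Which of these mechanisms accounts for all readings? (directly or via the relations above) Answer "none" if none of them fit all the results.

D

Checking each candidate against the observations:
(A) mechanism M4 — does not account for flag F2 raised, parameter X depressed, signal on channel 2
(B) process P4 — flag F2 raised NO; parameter X depressed yes; rate R decreasing NO; parameter Z elevated yes; signal on channel 4 yes; indicator I2 active yes; signal on channel 2 NO
(C) mechanism M2 — does not account for indicator I2 active, signal on channel 2
(D) mechanism M5 — flag F2 raised yes; parameter X depressed yes (through flag F2 raised → parameter X depressed); rate R decreasing yes; parameter Z elevated yes; signal on channel 4 yes; indicator I2 active yes; signal on channel 2 yes
(D) is the only candidate with no mismatches.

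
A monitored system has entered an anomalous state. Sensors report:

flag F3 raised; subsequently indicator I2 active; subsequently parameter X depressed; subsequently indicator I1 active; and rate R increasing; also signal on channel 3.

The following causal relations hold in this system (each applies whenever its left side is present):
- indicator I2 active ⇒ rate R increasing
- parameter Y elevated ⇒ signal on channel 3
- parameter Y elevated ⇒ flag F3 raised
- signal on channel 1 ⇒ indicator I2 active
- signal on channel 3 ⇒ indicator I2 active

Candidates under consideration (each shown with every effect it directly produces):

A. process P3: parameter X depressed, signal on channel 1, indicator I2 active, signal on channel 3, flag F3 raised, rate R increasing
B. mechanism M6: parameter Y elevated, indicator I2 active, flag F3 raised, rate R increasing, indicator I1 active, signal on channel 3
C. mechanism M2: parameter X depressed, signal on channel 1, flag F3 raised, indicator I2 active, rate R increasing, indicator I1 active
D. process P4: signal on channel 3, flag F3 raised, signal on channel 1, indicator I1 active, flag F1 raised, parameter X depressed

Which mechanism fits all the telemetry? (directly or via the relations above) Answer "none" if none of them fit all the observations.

D

Per-candidate check:
(A) process P3 — does not account for indicator I1 active
(B) mechanism M6 — does not account for parameter X depressed
(C) mechanism M2 — flag F3 raised ✓; indicator I2 active ✓; parameter X depressed ✓; indicator I1 active ✓; rate R increasing ✓; signal on channel 3 ✗
(D) process P4 — accounts for every observation (indicator I2 active by signal on channel 1 → indicator I2 active)
(D) alone accounts for all the evidence.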